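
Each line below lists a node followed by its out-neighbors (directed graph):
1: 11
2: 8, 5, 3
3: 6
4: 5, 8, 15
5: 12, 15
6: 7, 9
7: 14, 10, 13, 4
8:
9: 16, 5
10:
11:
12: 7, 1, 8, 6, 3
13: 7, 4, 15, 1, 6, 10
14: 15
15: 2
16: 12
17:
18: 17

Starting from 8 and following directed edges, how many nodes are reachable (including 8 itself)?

1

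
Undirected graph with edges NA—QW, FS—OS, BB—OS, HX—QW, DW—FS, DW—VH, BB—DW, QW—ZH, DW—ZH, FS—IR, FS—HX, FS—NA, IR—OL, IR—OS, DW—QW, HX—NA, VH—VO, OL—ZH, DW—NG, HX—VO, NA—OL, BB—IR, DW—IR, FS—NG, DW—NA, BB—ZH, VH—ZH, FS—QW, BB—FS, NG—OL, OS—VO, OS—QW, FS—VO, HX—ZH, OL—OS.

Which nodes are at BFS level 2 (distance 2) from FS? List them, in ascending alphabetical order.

OL, VH, ZH

Level 0: FS
Level 1: BB, DW, HX, IR, NA, NG, OS, QW, VO
Level 2: OL, VH, ZH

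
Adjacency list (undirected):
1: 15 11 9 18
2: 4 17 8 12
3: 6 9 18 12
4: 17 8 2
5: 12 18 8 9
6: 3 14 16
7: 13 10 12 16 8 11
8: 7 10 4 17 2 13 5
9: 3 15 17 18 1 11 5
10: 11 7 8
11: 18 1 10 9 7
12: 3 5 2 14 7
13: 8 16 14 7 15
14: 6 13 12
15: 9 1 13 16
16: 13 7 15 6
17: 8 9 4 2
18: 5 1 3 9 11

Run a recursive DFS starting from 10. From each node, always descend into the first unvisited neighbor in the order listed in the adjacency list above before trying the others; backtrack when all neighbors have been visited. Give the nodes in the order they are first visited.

10, 11, 18, 5, 12, 3, 6, 14, 13, 8, 7, 16, 15, 9, 17, 4, 2, 1

Visit 10
10 → 11
11 → 18
18 → 5
5 → 12
12 → 3
3 → 6
6 → 14
14 → 13
13 → 8
8 → 7
7 → 16
16 → 15
15 → 9
9 → 17
17 → 4
4 → 2
9 → 1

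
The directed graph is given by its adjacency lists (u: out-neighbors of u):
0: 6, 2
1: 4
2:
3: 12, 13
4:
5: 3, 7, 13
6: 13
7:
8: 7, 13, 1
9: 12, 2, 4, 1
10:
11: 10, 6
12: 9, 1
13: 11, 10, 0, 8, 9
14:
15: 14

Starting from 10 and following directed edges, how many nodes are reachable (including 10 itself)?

BFS from 10 visits: 10
Reachable nodes: 1 of 16 total.

1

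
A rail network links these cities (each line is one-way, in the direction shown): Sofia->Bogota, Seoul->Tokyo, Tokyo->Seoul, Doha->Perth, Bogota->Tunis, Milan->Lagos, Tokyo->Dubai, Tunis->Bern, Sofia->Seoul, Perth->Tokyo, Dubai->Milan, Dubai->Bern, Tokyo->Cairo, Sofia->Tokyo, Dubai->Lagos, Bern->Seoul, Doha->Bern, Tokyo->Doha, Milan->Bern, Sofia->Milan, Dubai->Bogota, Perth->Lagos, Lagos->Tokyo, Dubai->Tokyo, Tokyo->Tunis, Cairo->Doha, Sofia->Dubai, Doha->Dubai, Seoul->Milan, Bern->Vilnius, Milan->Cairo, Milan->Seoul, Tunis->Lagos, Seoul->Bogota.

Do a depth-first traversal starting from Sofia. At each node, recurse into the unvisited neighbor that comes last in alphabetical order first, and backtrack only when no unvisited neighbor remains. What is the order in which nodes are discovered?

Visit Sofia
Sofia → Tokyo
Tokyo → Tunis
Tunis → Lagos
Tunis → Bern
Bern → Vilnius
Bern → Seoul
Seoul → Milan
Milan → Cairo
Cairo → Doha
Doha → Perth
Doha → Dubai
Dubai → Bogota

Sofia Tokyo Tunis Lagos Bern Vilnius Seoul Milan Cairo Doha Perth Dubai Bogota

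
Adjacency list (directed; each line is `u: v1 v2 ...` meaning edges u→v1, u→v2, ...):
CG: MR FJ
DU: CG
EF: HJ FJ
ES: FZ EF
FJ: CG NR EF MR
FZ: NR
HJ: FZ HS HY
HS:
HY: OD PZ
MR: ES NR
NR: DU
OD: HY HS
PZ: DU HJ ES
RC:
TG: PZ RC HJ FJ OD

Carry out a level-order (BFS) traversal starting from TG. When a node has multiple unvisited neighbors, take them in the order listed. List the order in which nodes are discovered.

Visit TG; enqueue PZ, RC, HJ, FJ, OD → queue [PZ, RC, HJ, FJ, OD]
Visit PZ; enqueue DU, ES → queue [RC, HJ, FJ, OD, DU, ES]
Visit RC → queue [HJ, FJ, OD, DU, ES]
Visit HJ; enqueue FZ, HS, HY → queue [FJ, OD, DU, ES, FZ, HS, HY]
Visit FJ; enqueue CG, NR, EF, MR → queue [OD, DU, ES, FZ, HS, HY, CG, NR, EF, MR]
Visit OD → queue [DU, ES, FZ, HS, HY, CG, NR, EF, MR]
Visit DU → queue [ES, FZ, HS, HY, CG, NR, EF, MR]
Visit ES → queue [FZ, HS, HY, CG, NR, EF, MR]
Visit FZ → queue [HS, HY, CG, NR, EF, MR]
Visit HS → queue [HY, CG, NR, EF, MR]
Visit HY → queue [CG, NR, EF, MR]
Visit CG → queue [NR, EF, MR]
Visit NR → queue [EF, MR]
Visit EF → queue [MR]
Visit MR → queue []

TG -> PZ -> RC -> HJ -> FJ -> OD -> DU -> ES -> FZ -> HS -> HY -> CG -> NR -> EF -> MR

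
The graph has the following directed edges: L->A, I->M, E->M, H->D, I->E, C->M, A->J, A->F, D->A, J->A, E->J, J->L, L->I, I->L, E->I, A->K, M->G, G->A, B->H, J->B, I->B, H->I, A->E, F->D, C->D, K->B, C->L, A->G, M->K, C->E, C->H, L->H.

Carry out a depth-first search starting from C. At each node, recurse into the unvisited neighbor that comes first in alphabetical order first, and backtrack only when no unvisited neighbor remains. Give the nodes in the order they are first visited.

C, D, A, E, I, B, H, L, M, G, K, J, F

Visit C
C → D
D → A
A → E
E → I
I → B
B → H
I → L
I → M
M → G
M → K
E → J
A → F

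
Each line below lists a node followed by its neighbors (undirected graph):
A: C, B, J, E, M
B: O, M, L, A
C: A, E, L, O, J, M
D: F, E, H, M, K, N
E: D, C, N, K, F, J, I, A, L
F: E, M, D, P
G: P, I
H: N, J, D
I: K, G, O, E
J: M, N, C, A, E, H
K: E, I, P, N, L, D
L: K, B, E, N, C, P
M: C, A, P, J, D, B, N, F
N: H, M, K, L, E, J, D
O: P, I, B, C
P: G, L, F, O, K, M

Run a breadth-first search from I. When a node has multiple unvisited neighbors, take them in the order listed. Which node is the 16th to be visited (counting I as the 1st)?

Visit I; enqueue K, G, O, E → queue [K, G, O, E]
Visit K; enqueue P, N, L, D → queue [G, O, E, P, N, L, D]
Visit G → queue [O, E, P, N, L, D]
Visit O; enqueue B, C → queue [E, P, N, L, D, B, C]
Visit E; enqueue F, J, A → queue [P, N, L, D, B, C, F, J, A]
Visit P; enqueue M → queue [N, L, D, B, C, F, J, A, M]
Visit N; enqueue H → queue [L, D, B, C, F, J, A, M, H]
Visit L → queue [D, B, C, F, J, A, M, H]
Visit D → queue [B, C, F, J, A, M, H]
Visit B → queue [C, F, J, A, M, H]
Visit C → queue [F, J, A, M, H]
Visit F → queue [J, A, M, H]
Visit J → queue [A, M, H]
Visit A → queue [M, H]
Visit M → queue [H]
Visit H → queue []

Visit order: I, K, G, O, E, P, N, L, D, B, C, F, J, A, M, H

H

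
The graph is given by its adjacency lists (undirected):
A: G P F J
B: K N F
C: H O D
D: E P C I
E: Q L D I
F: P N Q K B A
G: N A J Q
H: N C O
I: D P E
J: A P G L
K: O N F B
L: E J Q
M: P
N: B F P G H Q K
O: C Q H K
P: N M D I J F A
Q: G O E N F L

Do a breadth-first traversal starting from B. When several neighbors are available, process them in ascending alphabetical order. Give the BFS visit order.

B → F → K → N → A → P → Q → O → G → H → J → D → I → M → E → L → C

Visit B; enqueue F, K, N → queue [F, K, N]
Visit F; enqueue A, P, Q → queue [K, N, A, P, Q]
Visit K; enqueue O → queue [N, A, P, Q, O]
Visit N; enqueue G, H → queue [A, P, Q, O, G, H]
Visit A; enqueue J → queue [P, Q, O, G, H, J]
Visit P; enqueue D, I, M → queue [Q, O, G, H, J, D, I, M]
Visit Q; enqueue E, L → queue [O, G, H, J, D, I, M, E, L]
Visit O; enqueue C → queue [G, H, J, D, I, M, E, L, C]
Visit G → queue [H, J, D, I, M, E, L, C]
Visit H → queue [J, D, I, M, E, L, C]
Visit J → queue [D, I, M, E, L, C]
Visit D → queue [I, M, E, L, C]
Visit I → queue [M, E, L, C]
Visit M → queue [E, L, C]
Visit E → queue [L, C]
Visit L → queue [C]
Visit C → queue []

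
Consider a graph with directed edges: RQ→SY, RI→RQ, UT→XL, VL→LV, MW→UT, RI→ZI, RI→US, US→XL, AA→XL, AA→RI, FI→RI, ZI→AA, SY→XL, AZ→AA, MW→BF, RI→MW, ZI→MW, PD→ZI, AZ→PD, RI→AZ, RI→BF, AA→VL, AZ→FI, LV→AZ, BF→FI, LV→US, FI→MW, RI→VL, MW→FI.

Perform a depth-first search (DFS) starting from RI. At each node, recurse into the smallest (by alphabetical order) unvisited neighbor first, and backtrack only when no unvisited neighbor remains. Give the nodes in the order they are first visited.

RI, AZ, AA, VL, LV, US, XL, FI, MW, BF, UT, PD, ZI, RQ, SY

Visit RI
RI → AZ
AZ → AA
AA → VL
VL → LV
LV → US
US → XL
AZ → FI
FI → MW
MW → BF
MW → UT
AZ → PD
PD → ZI
RI → RQ
RQ → SY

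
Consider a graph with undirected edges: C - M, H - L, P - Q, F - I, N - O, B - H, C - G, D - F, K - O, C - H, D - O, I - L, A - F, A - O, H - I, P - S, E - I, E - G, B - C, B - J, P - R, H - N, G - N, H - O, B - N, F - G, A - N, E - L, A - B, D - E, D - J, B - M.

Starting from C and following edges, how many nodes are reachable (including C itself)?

15

BFS from C visits: C, M, H, G, B, O, N, L, I, F, E, J, A, K, D
Reachable nodes: 15 of 19 total.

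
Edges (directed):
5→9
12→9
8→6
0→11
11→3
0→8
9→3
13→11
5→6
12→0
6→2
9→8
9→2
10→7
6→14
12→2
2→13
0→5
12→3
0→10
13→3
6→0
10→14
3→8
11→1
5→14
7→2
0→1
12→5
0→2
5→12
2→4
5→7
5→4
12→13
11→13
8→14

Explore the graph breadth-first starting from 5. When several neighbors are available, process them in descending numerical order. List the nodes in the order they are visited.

5 -> 14 -> 12 -> 9 -> 7 -> 6 -> 4 -> 13 -> 3 -> 2 -> 0 -> 8 -> 11 -> 10 -> 1

Visit 5; enqueue 14, 12, 9, 7, 6, 4 → queue [14, 12, 9, 7, 6, 4]
Visit 14 → queue [12, 9, 7, 6, 4]
Visit 12; enqueue 13, 3, 2, 0 → queue [9, 7, 6, 4, 13, 3, 2, 0]
Visit 9; enqueue 8 → queue [7, 6, 4, 13, 3, 2, 0, 8]
Visit 7 → queue [6, 4, 13, 3, 2, 0, 8]
Visit 6 → queue [4, 13, 3, 2, 0, 8]
Visit 4 → queue [13, 3, 2, 0, 8]
Visit 13; enqueue 11 → queue [3, 2, 0, 8, 11]
Visit 3 → queue [2, 0, 8, 11]
Visit 2 → queue [0, 8, 11]
Visit 0; enqueue 10, 1 → queue [8, 11, 10, 1]
Visit 8 → queue [11, 10, 1]
Visit 11 → queue [10, 1]
Visit 10 → queue [1]
Visit 1 → queue []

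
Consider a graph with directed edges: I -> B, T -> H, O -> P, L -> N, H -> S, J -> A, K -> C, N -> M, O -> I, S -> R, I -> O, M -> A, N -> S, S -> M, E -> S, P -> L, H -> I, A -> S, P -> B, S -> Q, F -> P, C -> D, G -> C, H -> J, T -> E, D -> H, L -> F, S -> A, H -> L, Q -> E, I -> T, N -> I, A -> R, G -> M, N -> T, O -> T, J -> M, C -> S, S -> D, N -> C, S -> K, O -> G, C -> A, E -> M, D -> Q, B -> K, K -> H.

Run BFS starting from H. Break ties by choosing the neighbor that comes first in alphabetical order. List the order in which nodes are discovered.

Visit H; enqueue I, J, L, S → queue [I, J, L, S]
Visit I; enqueue B, O, T → queue [J, L, S, B, O, T]
Visit J; enqueue A, M → queue [L, S, B, O, T, A, M]
Visit L; enqueue F, N → queue [S, B, O, T, A, M, F, N]
Visit S; enqueue D, K, Q, R → queue [B, O, T, A, M, F, N, D, K, Q, R]
Visit B → queue [O, T, A, M, F, N, D, K, Q, R]
Visit O; enqueue G, P → queue [T, A, M, F, N, D, K, Q, R, G, P]
Visit T; enqueue E → queue [A, M, F, N, D, K, Q, R, G, P, E]
Visit A → queue [M, F, N, D, K, Q, R, G, P, E]
Visit M → queue [F, N, D, K, Q, R, G, P, E]
Visit F → queue [N, D, K, Q, R, G, P, E]
Visit N; enqueue C → queue [D, K, Q, R, G, P, E, C]
Visit D → queue [K, Q, R, G, P, E, C]
Visit K → queue [Q, R, G, P, E, C]
Visit Q → queue [R, G, P, E, C]
Visit R → queue [G, P, E, C]
Visit G → queue [P, E, C]
Visit P → queue [E, C]
Visit E → queue [C]
Visit C → queue []

H → I → J → L → S → B → O → T → A → M → F → N → D → K → Q → R → G → P → E → C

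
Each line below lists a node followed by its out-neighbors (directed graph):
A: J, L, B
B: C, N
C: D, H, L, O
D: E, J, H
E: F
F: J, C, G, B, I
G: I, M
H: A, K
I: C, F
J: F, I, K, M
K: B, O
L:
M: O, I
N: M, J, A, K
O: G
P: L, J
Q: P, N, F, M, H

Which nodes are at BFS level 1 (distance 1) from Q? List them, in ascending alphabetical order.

F, H, M, N, P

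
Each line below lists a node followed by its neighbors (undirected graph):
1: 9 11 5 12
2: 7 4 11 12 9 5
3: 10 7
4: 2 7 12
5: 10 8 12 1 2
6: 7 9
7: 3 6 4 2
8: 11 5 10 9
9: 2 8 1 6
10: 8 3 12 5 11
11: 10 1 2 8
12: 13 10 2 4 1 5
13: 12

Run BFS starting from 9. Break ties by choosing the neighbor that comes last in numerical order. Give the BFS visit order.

Visit 9; enqueue 8, 6, 2, 1 → queue [8, 6, 2, 1]
Visit 8; enqueue 11, 10, 5 → queue [6, 2, 1, 11, 10, 5]
Visit 6; enqueue 7 → queue [2, 1, 11, 10, 5, 7]
Visit 2; enqueue 12, 4 → queue [1, 11, 10, 5, 7, 12, 4]
Visit 1 → queue [11, 10, 5, 7, 12, 4]
Visit 11 → queue [10, 5, 7, 12, 4]
Visit 10; enqueue 3 → queue [5, 7, 12, 4, 3]
Visit 5 → queue [7, 12, 4, 3]
Visit 7 → queue [12, 4, 3]
Visit 12; enqueue 13 → queue [4, 3, 13]
Visit 4 → queue [3, 13]
Visit 3 → queue [13]
Visit 13 → queue []

9 -> 8 -> 6 -> 2 -> 1 -> 11 -> 10 -> 5 -> 7 -> 12 -> 4 -> 3 -> 13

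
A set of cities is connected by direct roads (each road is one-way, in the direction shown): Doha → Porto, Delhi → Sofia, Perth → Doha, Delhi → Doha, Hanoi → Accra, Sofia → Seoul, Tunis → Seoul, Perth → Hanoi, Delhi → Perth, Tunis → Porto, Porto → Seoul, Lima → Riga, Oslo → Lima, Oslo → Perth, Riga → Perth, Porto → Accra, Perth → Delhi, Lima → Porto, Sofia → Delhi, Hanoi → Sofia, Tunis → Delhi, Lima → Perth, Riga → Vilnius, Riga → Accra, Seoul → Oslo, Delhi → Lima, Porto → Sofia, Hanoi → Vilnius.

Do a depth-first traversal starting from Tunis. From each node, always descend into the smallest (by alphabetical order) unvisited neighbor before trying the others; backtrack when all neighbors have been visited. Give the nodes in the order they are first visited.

Visit Tunis
Tunis → Delhi
Delhi → Doha
Doha → Porto
Porto → Accra
Porto → Seoul
Seoul → Oslo
Oslo → Lima
Lima → Perth
Perth → Hanoi
Hanoi → Sofia
Hanoi → Vilnius
Lima → Riga

Tunis, Delhi, Doha, Porto, Accra, Seoul, Oslo, Lima, Perth, Hanoi, Sofia, Vilnius, Riga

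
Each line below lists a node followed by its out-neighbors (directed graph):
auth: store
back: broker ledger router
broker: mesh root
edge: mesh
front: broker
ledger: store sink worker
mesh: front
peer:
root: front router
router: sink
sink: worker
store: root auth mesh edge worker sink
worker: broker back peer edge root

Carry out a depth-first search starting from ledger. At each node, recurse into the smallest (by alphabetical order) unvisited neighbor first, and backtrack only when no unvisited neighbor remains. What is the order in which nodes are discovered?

ledger → sink → worker → back → broker → mesh → front → root → router → edge → peer → store → auth

Visit ledger
ledger → sink
sink → worker
worker → back
back → broker
broker → mesh
mesh → front
broker → root
root → router
worker → edge
worker → peer
ledger → store
store → auth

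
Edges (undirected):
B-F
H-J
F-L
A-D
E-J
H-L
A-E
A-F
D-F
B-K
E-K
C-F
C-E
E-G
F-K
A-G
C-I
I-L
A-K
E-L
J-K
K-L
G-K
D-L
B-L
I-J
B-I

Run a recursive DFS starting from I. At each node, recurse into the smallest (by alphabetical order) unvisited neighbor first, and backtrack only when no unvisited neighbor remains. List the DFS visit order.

Visit I
I → B
B → F
F → A
A → D
D → L
L → E
E → C
E → G
G → K
K → J
J → H

I, B, F, A, D, L, E, C, G, K, J, H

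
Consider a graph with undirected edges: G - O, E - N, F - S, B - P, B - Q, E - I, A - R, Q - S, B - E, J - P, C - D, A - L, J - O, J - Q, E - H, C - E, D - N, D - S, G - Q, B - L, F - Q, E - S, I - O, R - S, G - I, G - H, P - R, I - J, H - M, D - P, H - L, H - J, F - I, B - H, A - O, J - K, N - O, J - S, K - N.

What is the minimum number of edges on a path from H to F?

3

Level 0: H
Level 1: B, E, G, J, L, M
Level 2: A, C, I, K, N, O, P, Q, S
Level 3: D, F, R
F first appears at level 3.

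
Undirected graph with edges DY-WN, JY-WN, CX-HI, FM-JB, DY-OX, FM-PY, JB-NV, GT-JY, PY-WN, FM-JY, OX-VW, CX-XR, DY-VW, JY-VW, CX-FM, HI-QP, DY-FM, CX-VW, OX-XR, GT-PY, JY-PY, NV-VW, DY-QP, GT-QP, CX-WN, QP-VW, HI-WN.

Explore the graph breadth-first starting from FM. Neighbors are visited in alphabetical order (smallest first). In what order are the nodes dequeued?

FM, CX, DY, JB, JY, PY, HI, VW, WN, XR, OX, QP, NV, GT

Visit FM; enqueue CX, DY, JB, JY, PY → queue [CX, DY, JB, JY, PY]
Visit CX; enqueue HI, VW, WN, XR → queue [DY, JB, JY, PY, HI, VW, WN, XR]
Visit DY; enqueue OX, QP → queue [JB, JY, PY, HI, VW, WN, XR, OX, QP]
Visit JB; enqueue NV → queue [JY, PY, HI, VW, WN, XR, OX, QP, NV]
Visit JY; enqueue GT → queue [PY, HI, VW, WN, XR, OX, QP, NV, GT]
Visit PY → queue [HI, VW, WN, XR, OX, QP, NV, GT]
Visit HI → queue [VW, WN, XR, OX, QP, NV, GT]
Visit VW → queue [WN, XR, OX, QP, NV, GT]
Visit WN → queue [XR, OX, QP, NV, GT]
Visit XR → queue [OX, QP, NV, GT]
Visit OX → queue [QP, NV, GT]
Visit QP → queue [NV, GT]
Visit NV → queue [GT]
Visit GT → queue []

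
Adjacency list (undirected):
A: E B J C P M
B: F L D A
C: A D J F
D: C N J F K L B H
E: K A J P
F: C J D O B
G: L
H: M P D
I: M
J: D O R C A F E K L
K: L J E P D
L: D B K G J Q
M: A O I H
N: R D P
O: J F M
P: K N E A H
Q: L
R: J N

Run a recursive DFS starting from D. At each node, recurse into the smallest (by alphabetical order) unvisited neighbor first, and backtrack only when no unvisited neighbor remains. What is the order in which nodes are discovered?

D, B, A, C, F, J, E, K, L, G, Q, P, H, M, I, O, N, R

Visit D
D → B
B → A
A → C
C → F
F → J
J → E
E → K
K → L
L → G
L → Q
K → P
P → H
H → M
M → I
M → O
P → N
N → R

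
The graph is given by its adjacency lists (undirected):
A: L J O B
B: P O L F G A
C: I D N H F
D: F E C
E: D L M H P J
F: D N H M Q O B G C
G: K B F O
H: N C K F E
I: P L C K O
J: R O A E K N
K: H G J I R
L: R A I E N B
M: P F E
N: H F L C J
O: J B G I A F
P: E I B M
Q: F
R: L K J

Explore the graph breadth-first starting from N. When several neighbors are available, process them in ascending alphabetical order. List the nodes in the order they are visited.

Visit N; enqueue C, F, H, J, L → queue [C, F, H, J, L]
Visit C; enqueue D, I → queue [F, H, J, L, D, I]
Visit F; enqueue B, G, M, O, Q → queue [H, J, L, D, I, B, G, M, O, Q]
Visit H; enqueue E, K → queue [J, L, D, I, B, G, M, O, Q, E, K]
Visit J; enqueue A, R → queue [L, D, I, B, G, M, O, Q, E, K, A, R]
Visit L → queue [D, I, B, G, M, O, Q, E, K, A, R]
Visit D → queue [I, B, G, M, O, Q, E, K, A, R]
Visit I; enqueue P → queue [B, G, M, O, Q, E, K, A, R, P]
Visit B → queue [G, M, O, Q, E, K, A, R, P]
Visit G → queue [M, O, Q, E, K, A, R, P]
Visit M → queue [O, Q, E, K, A, R, P]
Visit O → queue [Q, E, K, A, R, P]
Visit Q → queue [E, K, A, R, P]
Visit E → queue [K, A, R, P]
Visit K → queue [A, R, P]
Visit A → queue [R, P]
Visit R → queue [P]
Visit P → queue []

N C F H J L D I B G M O Q E K A R P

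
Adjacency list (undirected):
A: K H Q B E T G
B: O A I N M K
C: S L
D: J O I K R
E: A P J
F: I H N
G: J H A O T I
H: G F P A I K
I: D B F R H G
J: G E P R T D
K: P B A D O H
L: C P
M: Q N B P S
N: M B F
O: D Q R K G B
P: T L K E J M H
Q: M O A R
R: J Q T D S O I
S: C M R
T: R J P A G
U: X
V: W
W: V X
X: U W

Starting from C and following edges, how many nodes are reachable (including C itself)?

20

BFS from C visits: C, L, S, P, M, R, E, H, J, K, T, B, N, Q, D, I, O, A, F, G
Reachable nodes: 20 of 24 total.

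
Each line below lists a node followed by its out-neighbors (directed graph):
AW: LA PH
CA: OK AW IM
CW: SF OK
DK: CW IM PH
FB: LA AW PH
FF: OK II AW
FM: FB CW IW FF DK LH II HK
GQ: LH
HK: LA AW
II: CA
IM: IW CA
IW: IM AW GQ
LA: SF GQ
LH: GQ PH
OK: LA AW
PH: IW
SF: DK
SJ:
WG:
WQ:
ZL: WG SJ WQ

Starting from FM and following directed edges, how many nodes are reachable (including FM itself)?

BFS from FM visits: FM, CW, DK, FB, FF, HK, II, IW, LH, OK, SF, IM, PH, AW, LA, CA, GQ
Reachable nodes: 17 of 21 total.

17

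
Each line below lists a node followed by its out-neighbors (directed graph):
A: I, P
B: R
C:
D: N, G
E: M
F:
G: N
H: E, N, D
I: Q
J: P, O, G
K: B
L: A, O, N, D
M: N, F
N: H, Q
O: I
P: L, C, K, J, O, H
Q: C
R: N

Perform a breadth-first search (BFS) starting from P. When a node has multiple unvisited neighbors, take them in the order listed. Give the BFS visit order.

Visit P; enqueue L, C, K, J, O, H → queue [L, C, K, J, O, H]
Visit L; enqueue A, N, D → queue [C, K, J, O, H, A, N, D]
Visit C → queue [K, J, O, H, A, N, D]
Visit K; enqueue B → queue [J, O, H, A, N, D, B]
Visit J; enqueue G → queue [O, H, A, N, D, B, G]
Visit O; enqueue I → queue [H, A, N, D, B, G, I]
Visit H; enqueue E → queue [A, N, D, B, G, I, E]
Visit A → queue [N, D, B, G, I, E]
Visit N; enqueue Q → queue [D, B, G, I, E, Q]
Visit D → queue [B, G, I, E, Q]
Visit B; enqueue R → queue [G, I, E, Q, R]
Visit G → queue [I, E, Q, R]
Visit I → queue [E, Q, R]
Visit E; enqueue M → queue [Q, R, M]
Visit Q → queue [R, M]
Visit R → queue [M]
Visit M; enqueue F → queue [F]
Visit F → queue []

P → L → C → K → J → O → H → A → N → D → B → G → I → E → Q → R → M → F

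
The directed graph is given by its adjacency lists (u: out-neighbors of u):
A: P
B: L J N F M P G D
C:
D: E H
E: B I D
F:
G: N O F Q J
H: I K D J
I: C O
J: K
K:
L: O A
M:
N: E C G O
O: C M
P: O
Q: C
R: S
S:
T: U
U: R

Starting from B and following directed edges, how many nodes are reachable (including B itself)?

17

BFS from B visits: B, L, J, N, F, M, P, G, D, O, A, K, E, C, Q, H, I
Reachable nodes: 17 of 21 total.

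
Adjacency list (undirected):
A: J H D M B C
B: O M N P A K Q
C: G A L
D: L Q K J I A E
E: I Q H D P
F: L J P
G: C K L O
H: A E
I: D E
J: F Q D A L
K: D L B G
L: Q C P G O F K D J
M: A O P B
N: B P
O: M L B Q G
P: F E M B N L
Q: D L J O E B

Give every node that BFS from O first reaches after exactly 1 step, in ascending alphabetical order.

Level 0: O
Level 1: B, G, L, M, Q
Level 2: A, C, D, E, F, J, K, N, P
Level 3: H, I

B, G, L, M, Q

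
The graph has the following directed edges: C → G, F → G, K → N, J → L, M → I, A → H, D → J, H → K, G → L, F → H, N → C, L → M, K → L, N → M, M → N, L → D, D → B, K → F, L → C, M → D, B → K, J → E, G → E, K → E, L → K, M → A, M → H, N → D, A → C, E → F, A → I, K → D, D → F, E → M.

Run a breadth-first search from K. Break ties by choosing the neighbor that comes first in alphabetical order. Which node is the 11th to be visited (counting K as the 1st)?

Visit K; enqueue D, E, F, L, N → queue [D, E, F, L, N]
Visit D; enqueue B, J → queue [E, F, L, N, B, J]
Visit E; enqueue M → queue [F, L, N, B, J, M]
Visit F; enqueue G, H → queue [L, N, B, J, M, G, H]
Visit L; enqueue C → queue [N, B, J, M, G, H, C]
Visit N → queue [B, J, M, G, H, C]
Visit B → queue [J, M, G, H, C]
Visit J → queue [M, G, H, C]
Visit M; enqueue A, I → queue [G, H, C, A, I]
Visit G → queue [H, C, A, I]
Visit H → queue [C, A, I]
Visit C → queue [A, I]
Visit A → queue [I]
Visit I → queue []

Visit order: K, D, E, F, L, N, B, J, M, G, H, C, A, I

H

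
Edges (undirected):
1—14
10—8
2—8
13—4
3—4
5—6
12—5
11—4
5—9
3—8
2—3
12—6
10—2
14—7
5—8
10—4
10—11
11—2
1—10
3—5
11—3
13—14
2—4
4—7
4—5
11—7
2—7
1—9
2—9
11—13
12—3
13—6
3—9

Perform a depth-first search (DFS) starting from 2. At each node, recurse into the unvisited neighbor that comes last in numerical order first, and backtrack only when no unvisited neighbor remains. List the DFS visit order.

2, 11, 13, 14, 7, 4, 10, 8, 5, 12, 6, 3, 9, 1

Visit 2
2 → 11
11 → 13
13 → 14
14 → 7
7 → 4
4 → 10
10 → 8
8 → 5
5 → 12
12 → 6
12 → 3
3 → 9
9 → 1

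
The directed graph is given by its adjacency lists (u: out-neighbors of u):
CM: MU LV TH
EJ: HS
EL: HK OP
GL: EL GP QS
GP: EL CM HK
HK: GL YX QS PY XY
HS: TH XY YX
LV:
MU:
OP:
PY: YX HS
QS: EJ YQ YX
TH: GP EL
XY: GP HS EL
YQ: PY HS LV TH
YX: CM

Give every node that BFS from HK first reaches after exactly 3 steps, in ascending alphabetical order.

LV, MU, OP, TH

Level 0: HK
Level 1: GL, PY, QS, XY, YX
Level 2: CM, EJ, EL, GP, HS, YQ
Level 3: LV, MU, OP, TH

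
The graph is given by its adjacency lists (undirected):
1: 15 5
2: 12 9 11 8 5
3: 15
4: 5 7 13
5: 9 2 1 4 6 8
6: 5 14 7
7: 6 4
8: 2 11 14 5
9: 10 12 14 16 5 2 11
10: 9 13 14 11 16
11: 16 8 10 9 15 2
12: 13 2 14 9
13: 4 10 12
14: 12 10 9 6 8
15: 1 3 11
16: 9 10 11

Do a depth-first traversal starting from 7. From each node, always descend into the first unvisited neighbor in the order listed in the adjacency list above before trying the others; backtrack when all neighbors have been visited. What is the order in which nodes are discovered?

7, 6, 5, 9, 10, 13, 4, 12, 2, 11, 16, 8, 14, 15, 1, 3

Visit 7
7 → 6
6 → 5
5 → 9
9 → 10
10 → 13
13 → 4
13 → 12
12 → 2
2 → 11
11 → 16
11 → 8
8 → 14
11 → 15
15 → 1
15 → 3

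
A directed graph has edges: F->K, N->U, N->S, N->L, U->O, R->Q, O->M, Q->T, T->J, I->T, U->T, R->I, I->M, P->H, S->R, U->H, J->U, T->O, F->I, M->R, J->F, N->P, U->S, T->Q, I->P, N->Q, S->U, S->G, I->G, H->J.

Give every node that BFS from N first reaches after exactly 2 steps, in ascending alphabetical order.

Level 0: N
Level 1: L, P, Q, S, U
Level 2: G, H, O, R, T
Level 3: I, J, M
Level 4: F
Level 5: K

G, H, O, R, T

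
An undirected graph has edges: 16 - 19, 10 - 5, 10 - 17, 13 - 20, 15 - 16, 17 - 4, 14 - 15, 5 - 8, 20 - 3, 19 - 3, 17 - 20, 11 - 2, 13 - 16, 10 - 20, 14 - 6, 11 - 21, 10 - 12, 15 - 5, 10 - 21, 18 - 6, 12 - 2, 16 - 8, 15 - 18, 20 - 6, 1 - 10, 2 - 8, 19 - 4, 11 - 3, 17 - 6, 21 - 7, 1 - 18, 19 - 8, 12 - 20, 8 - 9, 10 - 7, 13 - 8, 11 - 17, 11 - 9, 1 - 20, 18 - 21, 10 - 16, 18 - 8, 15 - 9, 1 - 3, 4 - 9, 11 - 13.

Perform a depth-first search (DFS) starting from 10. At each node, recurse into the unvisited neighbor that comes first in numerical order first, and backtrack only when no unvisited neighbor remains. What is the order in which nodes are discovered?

Visit 10
10 → 1
1 → 3
3 → 11
11 → 2
2 → 8
8 → 5
5 → 15
15 → 9
9 → 4
4 → 17
17 → 6
6 → 14
6 → 18
18 → 21
21 → 7
6 → 20
20 → 12
20 → 13
13 → 16
16 → 19

10, 1, 3, 11, 2, 8, 5, 15, 9, 4, 17, 6, 14, 18, 21, 7, 20, 12, 13, 16, 19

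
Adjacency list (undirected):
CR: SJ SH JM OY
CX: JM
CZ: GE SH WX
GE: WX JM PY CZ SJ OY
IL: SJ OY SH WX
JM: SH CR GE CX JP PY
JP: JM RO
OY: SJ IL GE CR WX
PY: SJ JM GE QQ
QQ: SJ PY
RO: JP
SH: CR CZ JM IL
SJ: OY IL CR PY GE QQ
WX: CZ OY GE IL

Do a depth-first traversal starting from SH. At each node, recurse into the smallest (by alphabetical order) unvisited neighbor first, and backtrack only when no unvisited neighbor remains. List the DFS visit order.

Visit SH
SH → CR
CR → JM
JM → CX
JM → GE
GE → CZ
CZ → WX
WX → IL
IL → OY
OY → SJ
SJ → PY
PY → QQ
JM → JP
JP → RO

SH -> CR -> JM -> CX -> GE -> CZ -> WX -> IL -> OY -> SJ -> PY -> QQ -> JP -> RO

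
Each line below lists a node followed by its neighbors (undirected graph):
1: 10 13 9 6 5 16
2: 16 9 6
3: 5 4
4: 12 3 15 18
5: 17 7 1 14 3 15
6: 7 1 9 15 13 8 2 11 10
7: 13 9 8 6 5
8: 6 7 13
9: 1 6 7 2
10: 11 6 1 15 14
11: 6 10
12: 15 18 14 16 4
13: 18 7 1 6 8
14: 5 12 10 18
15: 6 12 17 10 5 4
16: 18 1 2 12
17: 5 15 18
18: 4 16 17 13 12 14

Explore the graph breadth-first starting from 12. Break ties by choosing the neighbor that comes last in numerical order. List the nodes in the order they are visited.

Visit 12; enqueue 18, 16, 15, 14, 4 → queue [18, 16, 15, 14, 4]
Visit 18; enqueue 17, 13 → queue [16, 15, 14, 4, 17, 13]
Visit 16; enqueue 2, 1 → queue [15, 14, 4, 17, 13, 2, 1]
Visit 15; enqueue 10, 6, 5 → queue [14, 4, 17, 13, 2, 1, 10, 6, 5]
Visit 14 → queue [4, 17, 13, 2, 1, 10, 6, 5]
Visit 4; enqueue 3 → queue [17, 13, 2, 1, 10, 6, 5, 3]
Visit 17 → queue [13, 2, 1, 10, 6, 5, 3]
Visit 13; enqueue 8, 7 → queue [2, 1, 10, 6, 5, 3, 8, 7]
Visit 2; enqueue 9 → queue [1, 10, 6, 5, 3, 8, 7, 9]
Visit 1 → queue [10, 6, 5, 3, 8, 7, 9]
Visit 10; enqueue 11 → queue [6, 5, 3, 8, 7, 9, 11]
Visit 6 → queue [5, 3, 8, 7, 9, 11]
Visit 5 → queue [3, 8, 7, 9, 11]
Visit 3 → queue [8, 7, 9, 11]
Visit 8 → queue [7, 9, 11]
Visit 7 → queue [9, 11]
Visit 9 → queue [11]
Visit 11 → queue []

12 18 16 15 14 4 17 13 2 1 10 6 5 3 8 7 9 11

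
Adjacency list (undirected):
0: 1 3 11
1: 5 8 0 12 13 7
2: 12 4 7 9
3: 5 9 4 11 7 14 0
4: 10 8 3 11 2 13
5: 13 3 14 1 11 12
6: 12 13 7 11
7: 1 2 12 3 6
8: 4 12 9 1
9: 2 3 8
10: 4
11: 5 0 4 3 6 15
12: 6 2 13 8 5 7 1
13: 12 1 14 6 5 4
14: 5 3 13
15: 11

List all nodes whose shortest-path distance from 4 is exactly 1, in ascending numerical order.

Level 0: 4
Level 1: 2, 3, 8, 10, 11, 13
Level 2: 0, 1, 5, 6, 7, 9, 12, 14, 15

2, 3, 8, 10, 11, 13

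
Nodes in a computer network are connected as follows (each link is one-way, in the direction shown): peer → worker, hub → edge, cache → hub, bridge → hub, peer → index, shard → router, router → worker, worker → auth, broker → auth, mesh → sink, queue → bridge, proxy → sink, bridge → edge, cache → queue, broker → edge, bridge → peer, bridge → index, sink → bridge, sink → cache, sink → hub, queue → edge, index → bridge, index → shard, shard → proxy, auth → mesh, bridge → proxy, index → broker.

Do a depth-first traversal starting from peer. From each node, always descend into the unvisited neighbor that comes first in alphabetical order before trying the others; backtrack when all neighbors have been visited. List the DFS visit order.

peer index bridge edge hub proxy sink cache queue broker auth mesh shard router worker

Visit peer
peer → index
index → bridge
bridge → edge
bridge → hub
bridge → proxy
proxy → sink
sink → cache
cache → queue
index → broker
broker → auth
auth → mesh
index → shard
shard → router
router → worker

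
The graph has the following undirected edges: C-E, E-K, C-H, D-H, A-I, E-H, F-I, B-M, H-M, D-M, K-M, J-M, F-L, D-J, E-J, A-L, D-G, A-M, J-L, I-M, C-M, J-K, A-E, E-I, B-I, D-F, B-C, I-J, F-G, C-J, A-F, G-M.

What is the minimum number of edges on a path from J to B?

Level 0: J
Level 1: C, D, E, I, K, L, M
Level 2: A, B, F, G, H
B first appears at level 2.

2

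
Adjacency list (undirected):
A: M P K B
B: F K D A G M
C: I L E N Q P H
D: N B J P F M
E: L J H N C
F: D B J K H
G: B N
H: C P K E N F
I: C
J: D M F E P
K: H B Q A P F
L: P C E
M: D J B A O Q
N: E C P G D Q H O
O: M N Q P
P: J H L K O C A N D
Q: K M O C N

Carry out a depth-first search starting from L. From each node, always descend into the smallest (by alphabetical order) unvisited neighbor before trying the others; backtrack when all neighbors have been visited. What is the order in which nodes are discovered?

Visit L
L → C
C → E
E → H
H → F
F → B
B → A
A → K
K → P
P → D
D → J
J → M
M → O
O → N
N → G
N → Q
C → I

L, C, E, H, F, B, A, K, P, D, J, M, O, N, G, Q, I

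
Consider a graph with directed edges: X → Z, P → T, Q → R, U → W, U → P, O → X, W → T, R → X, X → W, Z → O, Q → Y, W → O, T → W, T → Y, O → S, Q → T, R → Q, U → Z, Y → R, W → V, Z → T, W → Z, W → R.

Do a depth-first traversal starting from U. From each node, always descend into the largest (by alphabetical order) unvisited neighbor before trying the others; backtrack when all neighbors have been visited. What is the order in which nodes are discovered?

U, Z, T, Y, R, X, W, V, O, S, Q, P

Visit U
U → Z
Z → T
T → Y
Y → R
R → X
X → W
W → V
W → O
O → S
R → Q
U → P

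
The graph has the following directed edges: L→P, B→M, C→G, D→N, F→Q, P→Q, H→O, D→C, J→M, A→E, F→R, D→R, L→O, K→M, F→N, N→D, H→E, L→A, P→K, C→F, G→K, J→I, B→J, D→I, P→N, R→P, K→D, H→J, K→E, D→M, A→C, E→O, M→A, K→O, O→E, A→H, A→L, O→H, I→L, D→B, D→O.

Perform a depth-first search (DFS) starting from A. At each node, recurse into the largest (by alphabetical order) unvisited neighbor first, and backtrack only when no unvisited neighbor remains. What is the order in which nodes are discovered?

A -> L -> P -> Q -> N -> D -> R -> O -> H -> J -> M -> I -> E -> C -> G -> K -> F -> B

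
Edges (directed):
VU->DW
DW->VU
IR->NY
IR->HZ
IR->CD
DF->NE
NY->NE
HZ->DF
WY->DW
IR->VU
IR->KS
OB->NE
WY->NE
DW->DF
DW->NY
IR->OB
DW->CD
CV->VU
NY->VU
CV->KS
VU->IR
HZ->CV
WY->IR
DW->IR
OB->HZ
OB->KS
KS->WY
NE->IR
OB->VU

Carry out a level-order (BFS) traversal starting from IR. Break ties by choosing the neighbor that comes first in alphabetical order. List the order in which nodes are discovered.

Visit IR; enqueue CD, HZ, KS, NY, OB, VU → queue [CD, HZ, KS, NY, OB, VU]
Visit CD → queue [HZ, KS, NY, OB, VU]
Visit HZ; enqueue CV, DF → queue [KS, NY, OB, VU, CV, DF]
Visit KS; enqueue WY → queue [NY, OB, VU, CV, DF, WY]
Visit NY; enqueue NE → queue [OB, VU, CV, DF, WY, NE]
Visit OB → queue [VU, CV, DF, WY, NE]
Visit VU; enqueue DW → queue [CV, DF, WY, NE, DW]
Visit CV → queue [DF, WY, NE, DW]
Visit DF → queue [WY, NE, DW]
Visit WY → queue [NE, DW]
Visit NE → queue [DW]
Visit DW → queue []

IR → CD → HZ → KS → NY → OB → VU → CV → DF → WY → NE → DW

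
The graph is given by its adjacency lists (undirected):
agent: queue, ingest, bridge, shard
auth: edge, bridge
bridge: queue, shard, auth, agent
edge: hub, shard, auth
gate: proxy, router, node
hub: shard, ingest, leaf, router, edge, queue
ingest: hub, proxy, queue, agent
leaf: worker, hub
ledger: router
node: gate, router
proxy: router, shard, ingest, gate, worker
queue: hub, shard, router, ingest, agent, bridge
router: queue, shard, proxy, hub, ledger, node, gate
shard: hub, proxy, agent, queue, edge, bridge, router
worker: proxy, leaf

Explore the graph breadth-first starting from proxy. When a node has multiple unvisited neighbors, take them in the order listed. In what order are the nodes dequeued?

proxy router shard ingest gate worker queue hub ledger node agent edge bridge leaf auth

Visit proxy; enqueue router, shard, ingest, gate, worker → queue [router, shard, ingest, gate, worker]
Visit router; enqueue queue, hub, ledger, node → queue [shard, ingest, gate, worker, queue, hub, ledger, node]
Visit shard; enqueue agent, edge, bridge → queue [ingest, gate, worker, queue, hub, ledger, node, agent, edge, bridge]
Visit ingest → queue [gate, worker, queue, hub, ledger, node, agent, edge, bridge]
Visit gate → queue [worker, queue, hub, ledger, node, agent, edge, bridge]
Visit worker; enqueue leaf → queue [queue, hub, ledger, node, agent, edge, bridge, leaf]
Visit queue → queue [hub, ledger, node, agent, edge, bridge, leaf]
Visit hub → queue [ledger, node, agent, edge, bridge, leaf]
Visit ledger → queue [node, agent, edge, bridge, leaf]
Visit node → queue [agent, edge, bridge, leaf]
Visit agent → queue [edge, bridge, leaf]
Visit edge; enqueue auth → queue [bridge, leaf, auth]
Visit bridge → queue [leaf, auth]
Visit leaf → queue [auth]
Visit auth → queue []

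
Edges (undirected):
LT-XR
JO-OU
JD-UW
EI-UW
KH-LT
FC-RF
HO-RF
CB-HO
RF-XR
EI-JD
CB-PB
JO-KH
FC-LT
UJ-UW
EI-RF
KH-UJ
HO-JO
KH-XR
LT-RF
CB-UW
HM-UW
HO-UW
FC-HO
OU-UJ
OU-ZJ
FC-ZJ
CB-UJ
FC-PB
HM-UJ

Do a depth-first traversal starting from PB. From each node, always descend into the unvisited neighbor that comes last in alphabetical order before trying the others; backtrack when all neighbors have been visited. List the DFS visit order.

PB FC ZJ OU UJ UW JD EI RF XR LT KH JO HO CB HM

Visit PB
PB → FC
FC → ZJ
ZJ → OU
OU → UJ
UJ → UW
UW → JD
JD → EI
EI → RF
RF → XR
XR → LT
LT → KH
KH → JO
JO → HO
HO → CB
UW → HM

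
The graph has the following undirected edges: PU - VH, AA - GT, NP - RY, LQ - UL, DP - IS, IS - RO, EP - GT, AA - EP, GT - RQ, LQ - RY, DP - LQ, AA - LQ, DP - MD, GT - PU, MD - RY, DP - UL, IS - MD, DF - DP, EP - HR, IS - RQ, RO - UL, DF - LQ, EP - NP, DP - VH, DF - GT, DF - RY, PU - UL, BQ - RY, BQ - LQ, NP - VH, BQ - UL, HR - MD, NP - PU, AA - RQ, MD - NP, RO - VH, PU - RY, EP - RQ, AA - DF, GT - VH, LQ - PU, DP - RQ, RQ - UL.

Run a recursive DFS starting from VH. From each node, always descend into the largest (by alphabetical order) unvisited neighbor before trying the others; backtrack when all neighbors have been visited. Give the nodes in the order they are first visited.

VH → RO → UL → RQ → IS → MD → RY → PU → NP → EP → HR → GT → DF → LQ → DP → BQ → AA

Visit VH
VH → RO
RO → UL
UL → RQ
RQ → IS
IS → MD
MD → RY
RY → PU
PU → NP
NP → EP
EP → HR
EP → GT
GT → DF
DF → LQ
LQ → DP
LQ → BQ
LQ → AA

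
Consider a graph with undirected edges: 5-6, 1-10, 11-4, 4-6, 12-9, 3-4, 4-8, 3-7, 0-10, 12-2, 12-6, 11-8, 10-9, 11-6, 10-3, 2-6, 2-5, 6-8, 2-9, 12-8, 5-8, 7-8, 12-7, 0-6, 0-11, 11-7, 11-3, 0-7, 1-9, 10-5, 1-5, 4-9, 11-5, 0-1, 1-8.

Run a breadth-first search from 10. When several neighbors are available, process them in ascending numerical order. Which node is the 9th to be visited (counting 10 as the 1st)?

11

Visit 10; enqueue 0, 1, 3, 5, 9 → queue [0, 1, 3, 5, 9]
Visit 0; enqueue 6, 7, 11 → queue [1, 3, 5, 9, 6, 7, 11]
Visit 1; enqueue 8 → queue [3, 5, 9, 6, 7, 11, 8]
Visit 3; enqueue 4 → queue [5, 9, 6, 7, 11, 8, 4]
Visit 5; enqueue 2 → queue [9, 6, 7, 11, 8, 4, 2]
Visit 9; enqueue 12 → queue [6, 7, 11, 8, 4, 2, 12]
Visit 6 → queue [7, 11, 8, 4, 2, 12]
Visit 7 → queue [11, 8, 4, 2, 12]
Visit 11 → queue [8, 4, 2, 12]
Visit 8 → queue [4, 2, 12]
Visit 4 → queue [2, 12]
Visit 2 → queue [12]
Visit 12 → queue []

Visit order: 10, 0, 1, 3, 5, 9, 6, 7, 11, 8, 4, 2, 12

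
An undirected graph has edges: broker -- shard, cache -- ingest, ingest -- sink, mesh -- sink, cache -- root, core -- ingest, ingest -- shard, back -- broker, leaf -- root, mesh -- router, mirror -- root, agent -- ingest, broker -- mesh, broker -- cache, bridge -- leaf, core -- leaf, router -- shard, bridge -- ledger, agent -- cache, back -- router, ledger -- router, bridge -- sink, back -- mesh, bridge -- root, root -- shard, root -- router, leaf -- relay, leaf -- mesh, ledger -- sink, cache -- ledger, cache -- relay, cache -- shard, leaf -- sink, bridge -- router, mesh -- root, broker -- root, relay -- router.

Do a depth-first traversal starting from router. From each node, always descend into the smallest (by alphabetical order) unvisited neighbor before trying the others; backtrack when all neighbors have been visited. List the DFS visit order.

Visit router
router → back
back → broker
broker → cache
cache → agent
agent → ingest
ingest → core
core → leaf
leaf → bridge
bridge → ledger
ledger → sink
sink → mesh
mesh → root
root → mirror
root → shard
leaf → relay

router, back, broker, cache, agent, ingest, core, leaf, bridge, ledger, sink, mesh, root, mirror, shard, relay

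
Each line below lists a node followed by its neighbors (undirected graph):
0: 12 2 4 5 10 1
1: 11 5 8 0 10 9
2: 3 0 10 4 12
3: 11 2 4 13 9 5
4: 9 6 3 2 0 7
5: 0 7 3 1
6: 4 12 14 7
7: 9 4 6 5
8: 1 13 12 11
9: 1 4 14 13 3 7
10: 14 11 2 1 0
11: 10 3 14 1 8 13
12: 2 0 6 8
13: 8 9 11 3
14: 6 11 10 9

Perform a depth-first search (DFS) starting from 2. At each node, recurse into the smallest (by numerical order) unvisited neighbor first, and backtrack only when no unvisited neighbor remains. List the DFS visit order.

Visit 2
2 → 0
0 → 1
1 → 5
5 → 3
3 → 4
4 → 6
6 → 7
7 → 9
9 → 13
13 → 8
8 → 11
11 → 10
10 → 14
8 → 12

2, 0, 1, 5, 3, 4, 6, 7, 9, 13, 8, 11, 10, 14, 12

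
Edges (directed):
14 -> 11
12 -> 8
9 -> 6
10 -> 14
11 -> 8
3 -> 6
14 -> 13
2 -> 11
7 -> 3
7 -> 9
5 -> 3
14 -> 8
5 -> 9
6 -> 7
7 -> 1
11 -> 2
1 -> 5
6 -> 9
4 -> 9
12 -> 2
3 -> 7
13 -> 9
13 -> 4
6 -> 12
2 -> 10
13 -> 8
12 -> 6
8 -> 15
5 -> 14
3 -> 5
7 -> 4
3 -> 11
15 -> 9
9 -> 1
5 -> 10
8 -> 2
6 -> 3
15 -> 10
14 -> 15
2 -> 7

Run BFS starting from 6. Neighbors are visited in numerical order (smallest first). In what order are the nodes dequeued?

Visit 6; enqueue 3, 7, 9, 12 → queue [3, 7, 9, 12]
Visit 3; enqueue 5, 11 → queue [7, 9, 12, 5, 11]
Visit 7; enqueue 1, 4 → queue [9, 12, 5, 11, 1, 4]
Visit 9 → queue [12, 5, 11, 1, 4]
Visit 12; enqueue 2, 8 → queue [5, 11, 1, 4, 2, 8]
Visit 5; enqueue 10, 14 → queue [11, 1, 4, 2, 8, 10, 14]
Visit 11 → queue [1, 4, 2, 8, 10, 14]
Visit 1 → queue [4, 2, 8, 10, 14]
Visit 4 → queue [2, 8, 10, 14]
Visit 2 → queue [8, 10, 14]
Visit 8; enqueue 15 → queue [10, 14, 15]
Visit 10 → queue [14, 15]
Visit 14; enqueue 13 → queue [15, 13]
Visit 15 → queue [13]
Visit 13 → queue []

6 3 7 9 12 5 11 1 4 2 8 10 14 15 13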